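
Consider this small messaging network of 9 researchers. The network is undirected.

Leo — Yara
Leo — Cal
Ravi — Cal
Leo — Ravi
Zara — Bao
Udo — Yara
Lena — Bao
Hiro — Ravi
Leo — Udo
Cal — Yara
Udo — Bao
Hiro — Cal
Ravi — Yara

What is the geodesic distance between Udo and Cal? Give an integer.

2

One shortest route is Udo – Yara – Cal, which uses 2 edges, and Udo and Cal are not directly tied, so nothing shorter exists. So d(Udo,Cal) = 2.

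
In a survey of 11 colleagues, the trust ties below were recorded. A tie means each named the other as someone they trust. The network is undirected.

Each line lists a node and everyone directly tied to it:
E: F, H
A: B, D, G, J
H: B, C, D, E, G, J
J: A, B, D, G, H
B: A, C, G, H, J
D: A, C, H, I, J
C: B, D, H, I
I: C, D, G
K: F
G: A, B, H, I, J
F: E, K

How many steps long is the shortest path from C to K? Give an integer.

One shortest route is C – H – E – F – K, which uses 4 edges, and at distance 3 from C we only reach {F}, which does not include K. So d(C,K) = 4.

4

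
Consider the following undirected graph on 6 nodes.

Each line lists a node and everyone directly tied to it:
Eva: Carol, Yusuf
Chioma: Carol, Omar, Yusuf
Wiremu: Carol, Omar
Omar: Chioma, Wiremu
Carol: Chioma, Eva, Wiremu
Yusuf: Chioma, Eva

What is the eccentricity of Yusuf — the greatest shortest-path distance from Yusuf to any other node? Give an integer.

3

Distances from Yusuf: Carol:2, Chioma:1, Eva:1, Omar:2, Wiremu:3.
The largest is 3 (to Wiremu), so the eccentricity of Yusuf is 3.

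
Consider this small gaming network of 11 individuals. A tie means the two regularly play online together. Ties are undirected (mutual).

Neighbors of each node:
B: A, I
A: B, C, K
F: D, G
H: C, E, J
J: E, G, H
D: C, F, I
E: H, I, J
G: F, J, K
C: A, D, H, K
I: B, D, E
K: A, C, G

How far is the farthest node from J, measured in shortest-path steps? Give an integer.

3

Distances from J: A:3, B:3, C:2, D:3, E:1, F:2, G:1, H:1, I:2, K:2.
The largest is 3 (to A, D, and B), so the eccentricity of J is 3.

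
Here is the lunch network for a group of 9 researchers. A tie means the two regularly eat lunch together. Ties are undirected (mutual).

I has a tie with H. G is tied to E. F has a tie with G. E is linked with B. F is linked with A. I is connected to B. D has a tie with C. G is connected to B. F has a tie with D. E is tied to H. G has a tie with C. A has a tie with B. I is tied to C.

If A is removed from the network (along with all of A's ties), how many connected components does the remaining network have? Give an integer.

A's neighbors (B and F) remain reachable from one another through other ties, so the rest of the network stays in one piece.

1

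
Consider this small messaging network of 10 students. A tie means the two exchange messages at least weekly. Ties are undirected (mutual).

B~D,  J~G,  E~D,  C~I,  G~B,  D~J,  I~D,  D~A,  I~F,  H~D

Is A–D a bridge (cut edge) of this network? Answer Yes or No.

Yes

Without the A–D edge there is no alternate route between A and D, so the network disconnects. It is a bridge.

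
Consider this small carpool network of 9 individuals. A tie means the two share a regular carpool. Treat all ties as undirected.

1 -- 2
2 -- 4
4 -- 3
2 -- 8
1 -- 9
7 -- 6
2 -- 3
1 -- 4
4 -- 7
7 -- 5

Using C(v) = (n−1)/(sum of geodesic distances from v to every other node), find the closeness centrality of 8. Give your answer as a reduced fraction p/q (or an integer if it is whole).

8/21

Distances from 8: 1:2, 2:1, 3:2, 4:2, 5:4, 6:4, 7:3, 9:3. Sum = 21.
n = 9, so closeness = 8/21.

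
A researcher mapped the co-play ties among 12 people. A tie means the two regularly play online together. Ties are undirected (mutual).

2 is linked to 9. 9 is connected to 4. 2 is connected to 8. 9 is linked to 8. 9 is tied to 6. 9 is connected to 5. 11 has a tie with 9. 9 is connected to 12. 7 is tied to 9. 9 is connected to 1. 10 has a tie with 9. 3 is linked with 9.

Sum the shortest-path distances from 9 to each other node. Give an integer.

11

Distances from 9: 1:1, 2:1, 3:1, 4:1, 5:1, 6:1, 7:1, 8:1, 10:1, 11:1, 12:1.
Sum = 1 + 1 + 1 + 1 + 1 + 1 + 1 + 1 + 1 + 1 + 1 = 11.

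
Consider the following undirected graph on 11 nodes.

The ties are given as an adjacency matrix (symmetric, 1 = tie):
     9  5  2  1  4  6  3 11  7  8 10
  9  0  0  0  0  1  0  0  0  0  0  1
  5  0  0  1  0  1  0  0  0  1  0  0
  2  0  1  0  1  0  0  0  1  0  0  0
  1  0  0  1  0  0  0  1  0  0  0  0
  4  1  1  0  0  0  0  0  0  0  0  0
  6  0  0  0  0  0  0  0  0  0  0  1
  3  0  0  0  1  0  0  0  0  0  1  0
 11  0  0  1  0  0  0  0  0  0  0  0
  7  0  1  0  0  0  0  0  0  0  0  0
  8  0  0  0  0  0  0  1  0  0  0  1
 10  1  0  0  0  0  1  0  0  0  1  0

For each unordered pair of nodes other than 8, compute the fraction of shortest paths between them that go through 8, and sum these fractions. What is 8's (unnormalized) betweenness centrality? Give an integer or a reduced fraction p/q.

Pairs whose geodesics pass through 8 — 9–1: 1/2; 9–3: 1; 2–6: 1/2; 2–10: 1/2; 1–6: 1; 1–10: 1; 4–3: 1/2; 6–3: 1; 6–11: 1/2; 3–10: 1; 11–10: 1/2.
All other pairs contribute 0.
Summing the contributions gives betweenness(8) = 8.

8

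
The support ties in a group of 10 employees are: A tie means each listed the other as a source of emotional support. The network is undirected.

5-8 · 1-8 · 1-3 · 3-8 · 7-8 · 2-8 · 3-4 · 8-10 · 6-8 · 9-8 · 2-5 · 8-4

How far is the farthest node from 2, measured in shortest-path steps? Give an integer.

2

Distances from 2: 1:2, 3:2, 4:2, 5:1, 6:2, 7:2, 8:1, 9:2, 10:2.
The largest is 2 (to 7, 10, 6, 4, 9, 1, and 3), so the eccentricity of 2 is 2.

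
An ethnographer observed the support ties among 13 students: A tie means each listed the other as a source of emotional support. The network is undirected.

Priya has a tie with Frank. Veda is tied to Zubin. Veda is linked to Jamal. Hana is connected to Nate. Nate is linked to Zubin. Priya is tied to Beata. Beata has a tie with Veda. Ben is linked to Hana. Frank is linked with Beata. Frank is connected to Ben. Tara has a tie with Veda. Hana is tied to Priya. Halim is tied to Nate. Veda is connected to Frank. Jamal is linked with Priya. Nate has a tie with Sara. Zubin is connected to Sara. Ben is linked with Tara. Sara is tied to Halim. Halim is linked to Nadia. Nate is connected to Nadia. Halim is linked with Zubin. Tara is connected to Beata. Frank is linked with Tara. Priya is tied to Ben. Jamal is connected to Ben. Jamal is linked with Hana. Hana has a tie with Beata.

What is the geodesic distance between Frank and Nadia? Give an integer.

One shortest route is Frank – Veda – Zubin – Halim – Nadia, which uses 4 edges, and at distance 3 from Frank we only reach {Halim, Nate, Sara}, which does not include Nadia. So d(Frank,Nadia) = 4.

4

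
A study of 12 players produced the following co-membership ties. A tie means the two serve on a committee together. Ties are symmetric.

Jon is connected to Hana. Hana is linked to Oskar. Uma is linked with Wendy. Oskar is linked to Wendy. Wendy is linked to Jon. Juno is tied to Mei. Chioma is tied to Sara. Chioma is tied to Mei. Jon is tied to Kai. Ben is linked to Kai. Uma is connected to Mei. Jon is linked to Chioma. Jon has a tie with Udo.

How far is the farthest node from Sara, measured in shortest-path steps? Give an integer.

4

Distances from Sara: Ben:4, Chioma:1, Hana:3, Jon:2, Juno:3, Kai:3, Mei:2, Oskar:4, Udo:3, Uma:3, Wendy:3.
The largest is 4 (to Ben and Oskar), so the eccentricity of Sara is 4.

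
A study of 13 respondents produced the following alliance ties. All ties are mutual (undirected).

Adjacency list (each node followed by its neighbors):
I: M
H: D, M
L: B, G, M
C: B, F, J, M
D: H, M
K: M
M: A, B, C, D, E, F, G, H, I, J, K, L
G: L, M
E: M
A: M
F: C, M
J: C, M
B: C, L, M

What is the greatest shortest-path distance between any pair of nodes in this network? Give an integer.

Eccentricity of each node (its greatest distance to any other): A:2, B:2, C:2, D:2, E:2, F:2, G:2, H:2, I:2, J:2, K:2, L:2, M:1.
The maximum eccentricity is 2, realized for instance by the pair L–E via L – M – E. So the diameter is 2.

2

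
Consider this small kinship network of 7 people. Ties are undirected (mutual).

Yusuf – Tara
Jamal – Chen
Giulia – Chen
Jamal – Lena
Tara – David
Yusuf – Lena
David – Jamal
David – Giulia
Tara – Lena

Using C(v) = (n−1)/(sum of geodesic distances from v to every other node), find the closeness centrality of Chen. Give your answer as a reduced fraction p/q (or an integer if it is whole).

1/2

Distances from Chen: David:2, Giulia:1, Jamal:1, Lena:2, Tara:3, Yusuf:3. Sum = 12.
n = 7, so closeness = 6/12 = 1/2.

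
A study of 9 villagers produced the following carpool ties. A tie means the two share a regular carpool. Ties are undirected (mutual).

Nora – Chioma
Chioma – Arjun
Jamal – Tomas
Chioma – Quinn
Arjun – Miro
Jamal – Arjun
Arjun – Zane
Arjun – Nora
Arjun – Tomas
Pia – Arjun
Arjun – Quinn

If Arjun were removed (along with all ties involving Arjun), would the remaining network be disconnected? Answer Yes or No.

Removing Arjun leaves {Miro} with no path to {Chioma, Nora, and Quinn}, so the network splits into 5 components. Arjun is a cut vertex.

Yes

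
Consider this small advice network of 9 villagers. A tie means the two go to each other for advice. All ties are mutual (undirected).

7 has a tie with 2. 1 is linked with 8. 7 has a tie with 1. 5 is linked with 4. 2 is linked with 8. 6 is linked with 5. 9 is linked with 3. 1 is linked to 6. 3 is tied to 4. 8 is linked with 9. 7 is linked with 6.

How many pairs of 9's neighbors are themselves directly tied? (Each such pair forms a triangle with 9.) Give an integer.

9's neighbors are 3 and 8, but none of them are tied to each other, so no triangle contains 9.

0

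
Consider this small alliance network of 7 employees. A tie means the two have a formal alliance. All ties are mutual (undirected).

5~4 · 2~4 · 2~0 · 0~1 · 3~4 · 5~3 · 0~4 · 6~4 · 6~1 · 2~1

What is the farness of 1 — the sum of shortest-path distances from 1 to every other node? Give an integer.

Distances from 1: 0:1, 2:1, 3:3, 4:2, 5:3, 6:1.
Sum = 1 + 1 + 3 + 2 + 3 + 1 = 11.

11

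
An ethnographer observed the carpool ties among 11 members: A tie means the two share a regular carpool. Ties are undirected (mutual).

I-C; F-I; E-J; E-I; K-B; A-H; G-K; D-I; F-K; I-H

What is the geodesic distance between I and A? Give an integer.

One shortest route is I – H – A, which uses 2 edges, and I and A are not directly tied, so nothing shorter exists. So d(I,A) = 2.

2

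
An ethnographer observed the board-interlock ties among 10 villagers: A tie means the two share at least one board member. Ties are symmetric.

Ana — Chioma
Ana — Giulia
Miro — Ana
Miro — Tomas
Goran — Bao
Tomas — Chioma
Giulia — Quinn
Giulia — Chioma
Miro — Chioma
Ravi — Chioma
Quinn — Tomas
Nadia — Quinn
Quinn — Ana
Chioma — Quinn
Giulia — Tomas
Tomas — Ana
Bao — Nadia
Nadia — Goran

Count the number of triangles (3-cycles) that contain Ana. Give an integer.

8

Ana's neighbors: Chioma, Giulia, Miro, Quinn, and Tomas.
Neighbor pairs that are themselves tied: Ana–Chioma–Giulia; Ana–Chioma–Miro; Ana–Chioma–Quinn; Ana–Chioma–Tomas; Ana–Giulia–Quinn; Ana–Giulia–Tomas; Ana–Miro–Tomas; Ana–Quinn–Tomas. Each forms one triangle with Ana, for 8 in total.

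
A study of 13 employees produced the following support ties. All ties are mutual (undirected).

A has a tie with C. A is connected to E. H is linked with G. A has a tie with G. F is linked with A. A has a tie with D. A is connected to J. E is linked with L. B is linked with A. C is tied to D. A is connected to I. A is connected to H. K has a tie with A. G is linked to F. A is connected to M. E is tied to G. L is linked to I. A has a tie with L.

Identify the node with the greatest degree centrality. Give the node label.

A

Degrees — A:12, B:1, C:2, D:2, E:3, F:2, G:4, H:2, I:2, J:1, K:1, L:3, M:1.
The maximum is 12, attained only by A.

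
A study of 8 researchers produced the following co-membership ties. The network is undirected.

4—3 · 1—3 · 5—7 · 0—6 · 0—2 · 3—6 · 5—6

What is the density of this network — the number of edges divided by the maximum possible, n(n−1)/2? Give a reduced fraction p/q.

There are 7 edges and 8 nodes, so the maximum possible is C(8,2) = 28.
Density = 7/28 = 1/4.

1/4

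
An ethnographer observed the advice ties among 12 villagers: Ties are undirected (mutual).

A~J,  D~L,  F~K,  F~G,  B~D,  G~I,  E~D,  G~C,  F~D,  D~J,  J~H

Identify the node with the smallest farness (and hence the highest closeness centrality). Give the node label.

D

Farness (sum of distances to all others) for each node — A:35, B:29, C:37, D:19, E:29, F:21, G:27, H:35, I:37, J:25, K:31, L:29.
The smallest farness is 19, for D, so D has the highest closeness.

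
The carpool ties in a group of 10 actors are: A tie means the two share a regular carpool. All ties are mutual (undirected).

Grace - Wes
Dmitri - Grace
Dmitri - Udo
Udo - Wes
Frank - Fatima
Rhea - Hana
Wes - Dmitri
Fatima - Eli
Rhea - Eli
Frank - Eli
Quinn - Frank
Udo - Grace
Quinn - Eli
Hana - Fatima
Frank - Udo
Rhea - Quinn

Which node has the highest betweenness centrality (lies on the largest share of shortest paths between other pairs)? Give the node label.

Unnormalized betweenness of each node: Dmitri:0, Eli:7/2, Fatima:11/2, Frank:41/2, Grace:0, Hana:1/2, Quinn:5/2, Rhea:3/2, Udo:18, Wes:0.
Frank has the largest value, 41/2, making it the main broker — the node through which the most shortest paths run.

Frank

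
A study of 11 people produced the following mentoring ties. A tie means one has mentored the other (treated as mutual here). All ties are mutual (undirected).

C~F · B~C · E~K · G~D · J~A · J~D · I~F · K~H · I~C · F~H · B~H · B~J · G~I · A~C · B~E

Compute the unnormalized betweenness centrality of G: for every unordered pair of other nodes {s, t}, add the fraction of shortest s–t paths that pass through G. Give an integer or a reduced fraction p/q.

8/3

Pairs whose geodesics pass through G — F–D: 1; I–D: 1; I–J: 1/3; D–C: 1/3.
All other pairs contribute 0.
Summing the contributions gives betweenness(G) = 8/3.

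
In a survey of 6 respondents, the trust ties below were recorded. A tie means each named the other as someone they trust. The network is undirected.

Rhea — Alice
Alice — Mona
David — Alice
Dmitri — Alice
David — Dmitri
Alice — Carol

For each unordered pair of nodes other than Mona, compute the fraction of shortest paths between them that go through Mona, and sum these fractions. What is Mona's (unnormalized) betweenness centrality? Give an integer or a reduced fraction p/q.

No shortest path between any pair of other nodes passes through Mona.
Summing the contributions gives betweenness(Mona) = 0.

0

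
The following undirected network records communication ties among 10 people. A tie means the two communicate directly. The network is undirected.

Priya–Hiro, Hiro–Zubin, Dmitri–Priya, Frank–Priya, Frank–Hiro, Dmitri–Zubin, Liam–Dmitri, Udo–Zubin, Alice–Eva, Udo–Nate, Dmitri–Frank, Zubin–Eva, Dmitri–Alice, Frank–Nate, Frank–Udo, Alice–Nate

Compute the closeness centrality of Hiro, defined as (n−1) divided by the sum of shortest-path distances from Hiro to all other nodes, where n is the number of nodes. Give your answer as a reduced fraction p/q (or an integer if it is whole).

9/17

Distances from Hiro: Alice:3, Dmitri:2, Eva:2, Frank:1, Liam:3, Nate:2, Priya:1, Udo:2, Zubin:1. Sum = 17.
n = 10, so closeness = 9/17.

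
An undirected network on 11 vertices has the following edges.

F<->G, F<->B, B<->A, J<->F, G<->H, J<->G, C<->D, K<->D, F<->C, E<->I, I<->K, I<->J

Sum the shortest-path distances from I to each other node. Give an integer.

Distances from I: A:4, B:3, C:3, D:2, E:1, F:2, G:2, H:3, J:1, K:1.
Sum = 4 + 3 + 3 + 2 + 1 + 2 + 2 + 3 + 1 + 1 = 22.

22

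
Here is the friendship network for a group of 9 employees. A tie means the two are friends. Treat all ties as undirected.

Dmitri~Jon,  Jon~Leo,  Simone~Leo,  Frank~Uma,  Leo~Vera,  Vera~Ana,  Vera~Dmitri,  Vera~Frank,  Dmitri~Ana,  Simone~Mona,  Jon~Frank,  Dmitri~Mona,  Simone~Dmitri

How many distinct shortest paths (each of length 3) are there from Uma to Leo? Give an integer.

The shortest distance is 3. The length-3 paths are: Uma–Frank–Jon–Leo; Uma–Frank–Vera–Leo.
That gives 2 distinct shortest paths.

2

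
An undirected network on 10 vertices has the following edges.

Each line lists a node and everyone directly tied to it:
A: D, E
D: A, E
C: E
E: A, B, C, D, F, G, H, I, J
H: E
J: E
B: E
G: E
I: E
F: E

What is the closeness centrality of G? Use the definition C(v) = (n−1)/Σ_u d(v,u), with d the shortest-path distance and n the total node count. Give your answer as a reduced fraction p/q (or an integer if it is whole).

9/17

Distances from G: A:2, B:2, C:2, D:2, E:1, F:2, H:2, I:2, J:2. Sum = 17.
n = 10, so closeness = 9/17.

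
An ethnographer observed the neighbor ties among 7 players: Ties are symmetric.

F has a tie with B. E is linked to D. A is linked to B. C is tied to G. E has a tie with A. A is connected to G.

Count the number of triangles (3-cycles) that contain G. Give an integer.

G's neighbors are A and C, but none of them are tied to each other, so no triangle contains G.

0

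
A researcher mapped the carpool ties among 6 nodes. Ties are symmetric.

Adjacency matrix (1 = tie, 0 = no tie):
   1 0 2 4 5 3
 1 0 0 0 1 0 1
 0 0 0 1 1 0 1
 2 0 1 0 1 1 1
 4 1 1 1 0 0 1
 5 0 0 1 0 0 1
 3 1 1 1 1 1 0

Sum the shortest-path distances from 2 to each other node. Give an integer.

6

Distances from 2: 0:1, 1:2, 3:1, 4:1, 5:1.
Sum = 1 + 2 + 1 + 1 + 1 = 6.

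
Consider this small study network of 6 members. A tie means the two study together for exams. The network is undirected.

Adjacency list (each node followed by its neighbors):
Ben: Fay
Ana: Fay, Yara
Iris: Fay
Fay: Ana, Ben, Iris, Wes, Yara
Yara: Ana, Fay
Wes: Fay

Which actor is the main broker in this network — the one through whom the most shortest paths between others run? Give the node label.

Fay

Unnormalized betweenness of each node: Ana:0, Ben:0, Fay:9, Iris:0, Wes:0, Yara:0.
Fay has the largest value, 9, making it the main broker — the node through which the most shortest paths run.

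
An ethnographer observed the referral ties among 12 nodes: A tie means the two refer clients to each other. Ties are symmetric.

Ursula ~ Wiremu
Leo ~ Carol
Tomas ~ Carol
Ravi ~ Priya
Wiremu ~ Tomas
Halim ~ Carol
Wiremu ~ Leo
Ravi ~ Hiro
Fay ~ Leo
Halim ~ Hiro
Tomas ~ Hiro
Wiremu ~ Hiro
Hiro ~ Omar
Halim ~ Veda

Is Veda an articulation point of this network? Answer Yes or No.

No

Even without Veda, every remaining node can still reach every other (the residual graph is connected), so Veda is not a cut vertex.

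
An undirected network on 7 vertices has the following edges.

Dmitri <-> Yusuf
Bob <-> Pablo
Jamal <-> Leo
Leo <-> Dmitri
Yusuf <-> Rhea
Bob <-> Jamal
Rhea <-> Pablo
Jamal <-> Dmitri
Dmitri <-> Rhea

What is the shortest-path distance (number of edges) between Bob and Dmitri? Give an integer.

2

One shortest route is Bob – Jamal – Dmitri, which uses 2 edges, and Bob and Dmitri are not directly tied, so nothing shorter exists. So d(Bob,Dmitri) = 2.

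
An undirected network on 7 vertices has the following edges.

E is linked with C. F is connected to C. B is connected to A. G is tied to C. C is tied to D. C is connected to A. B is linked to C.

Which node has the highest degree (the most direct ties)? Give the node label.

C

Degrees — A:2, B:2, C:6, D:1, E:1, F:1, G:1.
The maximum is 6, attained only by C.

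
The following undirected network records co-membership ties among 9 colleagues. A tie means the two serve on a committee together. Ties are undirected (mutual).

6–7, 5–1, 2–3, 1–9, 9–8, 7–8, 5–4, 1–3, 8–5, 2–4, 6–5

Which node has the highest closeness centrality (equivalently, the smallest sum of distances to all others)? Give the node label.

5

Farness (sum of distances to all others) for each node — 1:14, 2:19, 3:18, 4:16, 5:12, 6:17, 7:20, 8:15, 9:17.
The smallest farness is 12, for 5, so 5 has the highest closeness.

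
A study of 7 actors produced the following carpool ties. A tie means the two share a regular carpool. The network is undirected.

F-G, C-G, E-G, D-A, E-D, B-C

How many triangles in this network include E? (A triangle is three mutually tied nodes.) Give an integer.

E's neighbors are D and G, but none of them are tied to each other, so no triangle contains E.

0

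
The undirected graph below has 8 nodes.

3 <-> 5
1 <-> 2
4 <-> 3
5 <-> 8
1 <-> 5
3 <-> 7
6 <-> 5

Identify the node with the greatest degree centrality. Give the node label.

Degrees — 1:2, 2:1, 3:3, 4:1, 5:4, 6:1, 7:1, 8:1.
The maximum is 4, attained only by 5.

5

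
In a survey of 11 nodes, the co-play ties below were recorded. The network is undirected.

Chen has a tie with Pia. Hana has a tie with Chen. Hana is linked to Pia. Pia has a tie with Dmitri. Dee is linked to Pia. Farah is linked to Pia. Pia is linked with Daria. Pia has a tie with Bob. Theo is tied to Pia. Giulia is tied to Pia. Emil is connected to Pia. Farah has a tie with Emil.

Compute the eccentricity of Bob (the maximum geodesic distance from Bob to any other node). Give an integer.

2

Distances from Bob: Chen:2, Daria:2, Dee:2, Dmitri:2, Emil:2, Farah:2, Giulia:2, Hana:2, Pia:1, Theo:2.
The largest is 2 (to Emil, Dmitri, Dee, Farah, Giulia, Daria, Chen, Theo, and Hana), so the eccentricity of Bob is 2.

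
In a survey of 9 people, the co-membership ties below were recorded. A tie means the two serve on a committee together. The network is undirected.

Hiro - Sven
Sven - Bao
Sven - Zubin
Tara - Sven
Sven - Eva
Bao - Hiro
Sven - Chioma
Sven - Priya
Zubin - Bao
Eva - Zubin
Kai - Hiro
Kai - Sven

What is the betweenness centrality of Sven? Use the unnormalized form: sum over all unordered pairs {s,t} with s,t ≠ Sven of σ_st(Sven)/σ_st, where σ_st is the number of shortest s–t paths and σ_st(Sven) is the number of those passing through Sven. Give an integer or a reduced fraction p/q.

Pairs whose geodesics pass through Sven — Tara–Bao: 1; Tara–Kai: 1; Tara–Eva: 1; Tara–Priya: 1; Tara–Zubin: 1; Tara–Hiro: 1; Tara–Chioma: 1; Bao–Kai: 1/2; Bao–Eva: 1/2; Bao–Priya: 1; Bao–Chioma: 1; Kai–Eva: 1; Kai–Priya: 1; Kai–Zubin: 1 … (+10 more pairs).
All other pairs contribute 0.
Summing the contributions gives betweenness(Sven) = 45/2.

45/2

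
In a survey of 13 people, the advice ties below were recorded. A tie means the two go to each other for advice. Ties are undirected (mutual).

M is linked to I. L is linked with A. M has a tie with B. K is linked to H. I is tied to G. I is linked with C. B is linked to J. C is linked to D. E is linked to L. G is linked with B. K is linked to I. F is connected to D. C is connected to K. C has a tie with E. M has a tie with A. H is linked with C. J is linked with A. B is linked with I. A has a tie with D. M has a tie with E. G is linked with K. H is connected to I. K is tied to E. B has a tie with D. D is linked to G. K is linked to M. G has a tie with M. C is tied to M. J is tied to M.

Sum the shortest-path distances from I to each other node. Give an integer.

20

Distances from I: A:2, B:1, C:1, D:2, E:2, F:3, G:1, H:1, J:2, K:1, L:3, M:1.
Sum = 2 + 1 + 1 + 2 + 2 + 3 + 1 + 1 + 2 + 1 + 3 + 1 = 20.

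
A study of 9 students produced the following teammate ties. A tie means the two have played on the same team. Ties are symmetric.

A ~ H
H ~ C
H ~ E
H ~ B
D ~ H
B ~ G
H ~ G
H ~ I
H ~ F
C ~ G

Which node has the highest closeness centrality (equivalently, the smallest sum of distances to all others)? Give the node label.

Farness (sum of distances to all others) for each node — A:15, B:14, C:14, D:15, E:15, F:15, G:13, H:8, I:15.
The smallest farness is 8, for H, so H has the highest closeness.

H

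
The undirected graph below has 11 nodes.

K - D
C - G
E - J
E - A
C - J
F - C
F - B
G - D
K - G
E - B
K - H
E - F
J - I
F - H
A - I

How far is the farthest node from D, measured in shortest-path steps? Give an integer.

Distances from D: A:5, B:4, C:2, E:4, F:3, G:1, H:2, I:4, J:3, K:1.
The largest is 5 (to A), so the eccentricity of D is 5.

5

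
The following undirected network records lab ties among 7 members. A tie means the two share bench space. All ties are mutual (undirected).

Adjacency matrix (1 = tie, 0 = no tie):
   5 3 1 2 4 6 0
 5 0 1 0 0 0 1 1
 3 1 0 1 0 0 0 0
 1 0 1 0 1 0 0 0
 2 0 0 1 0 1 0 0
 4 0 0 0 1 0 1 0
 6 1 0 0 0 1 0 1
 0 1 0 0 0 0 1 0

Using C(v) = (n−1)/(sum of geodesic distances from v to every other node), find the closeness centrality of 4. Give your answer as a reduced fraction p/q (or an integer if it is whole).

6/11

Distances from 4: 0:2, 1:2, 2:1, 3:3, 5:2, 6:1. Sum = 11.
n = 7, so closeness = 6/11.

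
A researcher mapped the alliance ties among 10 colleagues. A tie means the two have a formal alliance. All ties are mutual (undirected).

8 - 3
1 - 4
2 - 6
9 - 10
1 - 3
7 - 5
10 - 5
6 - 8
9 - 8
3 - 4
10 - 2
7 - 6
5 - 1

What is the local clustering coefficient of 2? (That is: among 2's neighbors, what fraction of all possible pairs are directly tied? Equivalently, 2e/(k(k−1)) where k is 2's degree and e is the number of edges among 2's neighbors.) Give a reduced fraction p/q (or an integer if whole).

2's neighbors: 6 and 10 (k = 2).
Possible neighbor pairs: C(2,2) = 1. Edges among them: none → e = 0.
Clustering(2) = 0/1.

0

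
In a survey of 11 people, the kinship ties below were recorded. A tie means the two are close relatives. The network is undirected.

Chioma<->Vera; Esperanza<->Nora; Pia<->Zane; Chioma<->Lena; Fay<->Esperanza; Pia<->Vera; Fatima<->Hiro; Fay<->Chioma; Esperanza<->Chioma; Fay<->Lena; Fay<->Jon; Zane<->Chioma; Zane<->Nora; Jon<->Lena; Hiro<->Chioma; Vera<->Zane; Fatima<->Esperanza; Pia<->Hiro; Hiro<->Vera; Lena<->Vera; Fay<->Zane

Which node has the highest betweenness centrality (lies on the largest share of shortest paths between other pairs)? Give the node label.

Unnormalized betweenness of each node: Chioma:229/30, Esperanza:34/5, Fatima:13/15, Fay:449/60, Hiro:25/6, Jon:0, Lena:3, Nora:2/3, Pia:7/10, Vera:259/60, Zane:221/30.
Chioma has the largest value, 229/30, making it the main broker — the node through which the most shortest paths run.

Chioma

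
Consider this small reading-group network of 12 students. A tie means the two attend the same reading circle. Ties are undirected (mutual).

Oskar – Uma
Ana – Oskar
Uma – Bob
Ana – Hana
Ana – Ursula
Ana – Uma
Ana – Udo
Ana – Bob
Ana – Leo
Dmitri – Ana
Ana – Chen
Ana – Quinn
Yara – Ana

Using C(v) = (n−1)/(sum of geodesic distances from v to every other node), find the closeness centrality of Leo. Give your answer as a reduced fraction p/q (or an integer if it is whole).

11/21

Distances from Leo: Ana:1, Bob:2, Chen:2, Dmitri:2, Hana:2, Oskar:2, Quinn:2, Udo:2, Uma:2, Ursula:2, Yara:2. Sum = 21.
n = 12, so closeness = 11/21.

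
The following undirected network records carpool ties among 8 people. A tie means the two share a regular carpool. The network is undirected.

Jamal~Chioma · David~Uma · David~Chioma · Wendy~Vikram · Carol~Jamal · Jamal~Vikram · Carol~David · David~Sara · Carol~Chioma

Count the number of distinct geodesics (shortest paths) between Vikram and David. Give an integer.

2

The shortest distance is 3. The length-3 paths are: Vikram–Jamal–Chioma–David; Vikram–Jamal–Carol–David.
That gives 2 distinct shortest paths.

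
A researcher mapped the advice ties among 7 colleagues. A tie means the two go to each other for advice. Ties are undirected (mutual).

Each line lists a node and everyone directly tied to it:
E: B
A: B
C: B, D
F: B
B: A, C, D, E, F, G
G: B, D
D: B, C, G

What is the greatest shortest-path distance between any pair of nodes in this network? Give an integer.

2

Eccentricity of each node (its greatest distance to any other): A:2, B:1, C:2, D:2, E:2, F:2, G:2.
The maximum eccentricity is 2, realized for instance by the pair G–C via G – B – C. So the diameter is 2.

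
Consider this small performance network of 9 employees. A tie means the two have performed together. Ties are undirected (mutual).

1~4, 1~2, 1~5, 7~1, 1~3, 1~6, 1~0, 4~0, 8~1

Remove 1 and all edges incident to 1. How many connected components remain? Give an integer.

Without 1, the remaining ties split the others into: {0, 4}; {2}; {5}; {8}; {3}; {7}; {6}.
That's 7 separate components.

7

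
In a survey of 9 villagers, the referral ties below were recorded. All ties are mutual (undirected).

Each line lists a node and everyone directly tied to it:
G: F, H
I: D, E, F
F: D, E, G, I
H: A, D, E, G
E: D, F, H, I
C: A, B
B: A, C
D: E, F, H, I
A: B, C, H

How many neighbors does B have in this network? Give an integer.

B is directly tied to A and C. That is 2 neighbors, so the degree of B is 2.

2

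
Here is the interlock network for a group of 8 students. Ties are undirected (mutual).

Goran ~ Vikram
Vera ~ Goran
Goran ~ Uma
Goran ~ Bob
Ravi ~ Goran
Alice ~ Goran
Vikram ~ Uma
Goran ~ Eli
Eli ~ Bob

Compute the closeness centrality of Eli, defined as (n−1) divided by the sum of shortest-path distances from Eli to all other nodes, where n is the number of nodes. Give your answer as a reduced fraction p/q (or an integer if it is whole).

Distances from Eli: Alice:2, Bob:1, Goran:1, Ravi:2, Uma:2, Vera:2, Vikram:2. Sum = 12.
n = 8, so closeness = 7/12.

7/12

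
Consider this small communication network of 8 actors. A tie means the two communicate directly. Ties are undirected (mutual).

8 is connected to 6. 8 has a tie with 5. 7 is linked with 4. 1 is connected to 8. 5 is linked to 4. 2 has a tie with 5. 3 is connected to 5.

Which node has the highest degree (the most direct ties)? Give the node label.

5

Degrees — 1:1, 2:1, 3:1, 4:2, 5:4, 6:1, 7:1, 8:3.
The maximum is 4, attained only by 5.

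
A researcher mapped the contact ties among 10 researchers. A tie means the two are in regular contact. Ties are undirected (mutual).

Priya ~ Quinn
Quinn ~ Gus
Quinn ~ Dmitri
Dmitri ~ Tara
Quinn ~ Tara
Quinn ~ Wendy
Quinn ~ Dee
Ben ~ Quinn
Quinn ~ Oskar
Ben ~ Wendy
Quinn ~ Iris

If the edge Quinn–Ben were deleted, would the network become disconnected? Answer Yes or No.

No

Even without that edge, Quinn still reaches Ben via Quinn – Wendy – Ben, so the network stays connected. Not a bridge.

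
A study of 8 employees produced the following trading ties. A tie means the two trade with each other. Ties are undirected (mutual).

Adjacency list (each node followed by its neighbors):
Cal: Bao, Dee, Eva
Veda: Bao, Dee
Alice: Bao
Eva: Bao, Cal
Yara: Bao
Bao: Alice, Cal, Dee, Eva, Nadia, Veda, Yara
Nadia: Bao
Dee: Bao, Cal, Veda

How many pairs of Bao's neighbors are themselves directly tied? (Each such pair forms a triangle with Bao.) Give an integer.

3

Bao's neighbors: Alice, Cal, Dee, Eva, Nadia, Veda, and Yara.
Neighbor pairs that are themselves tied: Bao–Cal–Dee; Bao–Cal–Eva; Bao–Dee–Veda. Each forms one triangle with Bao, for 3 in total.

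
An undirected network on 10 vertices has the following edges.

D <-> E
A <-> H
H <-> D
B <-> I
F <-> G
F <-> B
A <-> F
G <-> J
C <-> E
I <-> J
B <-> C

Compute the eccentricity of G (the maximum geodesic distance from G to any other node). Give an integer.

4

Distances from G: A:2, B:2, C:3, D:4, E:4, F:1, H:3, I:2, J:1.
The largest is 4 (to D and E), so the eccentricity of G is 4.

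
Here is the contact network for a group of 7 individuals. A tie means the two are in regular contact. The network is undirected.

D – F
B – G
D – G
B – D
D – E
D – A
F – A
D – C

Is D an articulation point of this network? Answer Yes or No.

Removing D leaves {B and G} with no path to {A and F}, so the network splits into 4 components. D is a cut vertex.

Yes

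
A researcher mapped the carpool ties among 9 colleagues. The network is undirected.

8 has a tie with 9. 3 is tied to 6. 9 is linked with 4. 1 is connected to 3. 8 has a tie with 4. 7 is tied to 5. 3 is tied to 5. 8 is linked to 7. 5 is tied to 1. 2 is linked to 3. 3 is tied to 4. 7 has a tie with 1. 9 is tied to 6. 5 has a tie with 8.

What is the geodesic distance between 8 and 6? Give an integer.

2

One shortest route is 8 – 9 – 6, which uses 2 edges, and 8 and 6 are not directly tied, so nothing shorter exists. So d(8,6) = 2.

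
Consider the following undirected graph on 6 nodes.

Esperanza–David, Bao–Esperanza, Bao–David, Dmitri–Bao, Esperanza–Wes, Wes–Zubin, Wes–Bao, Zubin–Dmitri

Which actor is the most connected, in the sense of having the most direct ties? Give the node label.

Degrees — Bao:4, David:2, Dmitri:2, Esperanza:3, Wes:3, Zubin:2.
The maximum is 4, attained only by Bao.

Bao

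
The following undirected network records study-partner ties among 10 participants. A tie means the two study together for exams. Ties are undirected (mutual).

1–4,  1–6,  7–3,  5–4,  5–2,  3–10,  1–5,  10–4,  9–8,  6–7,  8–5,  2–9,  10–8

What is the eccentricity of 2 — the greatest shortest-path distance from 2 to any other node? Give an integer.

4

Distances from 2: 1:2, 3:4, 4:2, 5:1, 6:3, 7:4, 8:2, 9:1, 10:3.
The largest is 4 (to 3 and 7), so the eccentricity of 2 is 4.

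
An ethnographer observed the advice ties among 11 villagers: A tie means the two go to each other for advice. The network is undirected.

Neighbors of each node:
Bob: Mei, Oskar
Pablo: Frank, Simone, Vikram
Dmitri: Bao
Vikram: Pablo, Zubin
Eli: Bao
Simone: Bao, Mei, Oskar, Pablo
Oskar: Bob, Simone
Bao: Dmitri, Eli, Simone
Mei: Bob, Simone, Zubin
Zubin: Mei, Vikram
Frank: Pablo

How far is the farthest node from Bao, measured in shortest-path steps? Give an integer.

Distances from Bao: Bob:3, Dmitri:1, Eli:1, Frank:3, Mei:2, Oskar:2, Pablo:2, Simone:1, Vikram:3, Zubin:3.
The largest is 3 (to Bob, Zubin, Vikram, and Frank), so the eccentricity of Bao is 3.

3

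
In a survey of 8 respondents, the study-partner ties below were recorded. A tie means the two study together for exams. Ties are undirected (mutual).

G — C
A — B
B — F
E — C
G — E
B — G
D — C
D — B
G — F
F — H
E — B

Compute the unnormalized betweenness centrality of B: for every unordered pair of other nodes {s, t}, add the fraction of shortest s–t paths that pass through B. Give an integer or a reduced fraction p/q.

Pairs whose geodesics pass through B — H–A: 1; H–E: 1/2; H–D: 1; A–G: 1; A–F: 1; A–C: 3/3; A–E: 1; A–D: 1; G–D: 1/2; F–E: 1/2; F–D: 1; E–D: 1/2.
All other pairs contribute 0.
Summing the contributions gives betweenness(B) = 10.

10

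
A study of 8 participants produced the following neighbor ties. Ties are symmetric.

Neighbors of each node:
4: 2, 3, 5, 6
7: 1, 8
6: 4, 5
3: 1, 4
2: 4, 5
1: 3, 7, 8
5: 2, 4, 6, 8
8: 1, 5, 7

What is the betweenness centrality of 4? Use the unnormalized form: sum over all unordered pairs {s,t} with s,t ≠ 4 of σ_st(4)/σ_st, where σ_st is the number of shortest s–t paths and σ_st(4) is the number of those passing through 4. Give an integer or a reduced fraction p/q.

Pairs whose geodesics pass through 4 — 3–6: 1; 3–2: 1; 3–5: 1; 1–6: 1/2; 1–2: 1/2; 6–2: 1/2.
All other pairs contribute 0.
Summing the contributions gives betweenness(4) = 9/2.

9/2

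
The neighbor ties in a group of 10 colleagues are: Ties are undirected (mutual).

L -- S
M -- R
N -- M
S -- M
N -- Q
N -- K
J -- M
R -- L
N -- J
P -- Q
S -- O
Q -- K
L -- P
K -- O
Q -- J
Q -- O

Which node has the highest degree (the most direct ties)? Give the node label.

Q

Degrees — J:3, K:3, L:3, M:4, N:4, O:3, P:2, Q:5, R:2, S:3.
The maximum is 5, attained only by Q.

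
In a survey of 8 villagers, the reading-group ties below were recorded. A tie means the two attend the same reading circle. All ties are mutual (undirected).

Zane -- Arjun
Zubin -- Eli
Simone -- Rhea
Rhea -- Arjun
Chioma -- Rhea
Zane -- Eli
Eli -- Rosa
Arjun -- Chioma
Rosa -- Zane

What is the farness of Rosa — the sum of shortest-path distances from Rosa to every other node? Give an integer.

16

Distances from Rosa: Arjun:2, Chioma:3, Eli:1, Rhea:3, Simone:4, Zane:1, Zubin:2.
Sum = 2 + 3 + 1 + 3 + 4 + 1 + 2 = 16.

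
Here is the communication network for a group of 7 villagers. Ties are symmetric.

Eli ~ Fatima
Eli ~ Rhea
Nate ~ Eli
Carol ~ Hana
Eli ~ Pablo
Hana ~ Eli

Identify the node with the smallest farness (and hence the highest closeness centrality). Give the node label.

Farness (sum of distances to all others) for each node — Carol:15, Eli:7, Fatima:12, Hana:10, Nate:12, Pablo:12, Rhea:12.
The smallest farness is 7, for Eli, so Eli has the highest closeness.

Eli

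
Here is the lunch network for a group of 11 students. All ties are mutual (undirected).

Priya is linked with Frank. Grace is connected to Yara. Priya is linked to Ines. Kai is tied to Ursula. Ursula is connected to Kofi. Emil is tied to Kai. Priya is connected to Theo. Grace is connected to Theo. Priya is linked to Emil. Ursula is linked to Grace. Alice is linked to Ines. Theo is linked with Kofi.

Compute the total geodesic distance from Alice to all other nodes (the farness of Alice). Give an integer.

Distances from Alice: Emil:3, Frank:3, Grace:4, Ines:1, Kai:4, Kofi:4, Priya:2, Theo:3, Ursula:5, Yara:5.
Sum = 3 + 3 + 4 + 1 + 4 + 4 + 2 + 3 + 5 + 5 = 34.

34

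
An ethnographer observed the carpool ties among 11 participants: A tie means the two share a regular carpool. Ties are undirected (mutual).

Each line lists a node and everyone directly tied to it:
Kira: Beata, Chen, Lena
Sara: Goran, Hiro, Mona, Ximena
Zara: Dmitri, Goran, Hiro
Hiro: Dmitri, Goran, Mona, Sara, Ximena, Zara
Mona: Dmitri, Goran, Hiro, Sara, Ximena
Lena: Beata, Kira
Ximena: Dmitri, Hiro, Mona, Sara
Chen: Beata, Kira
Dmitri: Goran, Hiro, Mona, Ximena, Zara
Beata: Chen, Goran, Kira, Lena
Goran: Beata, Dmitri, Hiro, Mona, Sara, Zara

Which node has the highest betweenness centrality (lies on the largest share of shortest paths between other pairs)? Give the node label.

Unnormalized betweenness of each node: Beata:43/2, Chen:0, Dmitri:25/12, Goran:301/12, Hiro:17/6, Kira:1/2, Lena:0, Mona:3/2, Sara:5/4, Ximena:1/4, Zara:0.
Goran has the largest value, 301/12, making it the main broker — the node through which the most shortest paths run.

Goran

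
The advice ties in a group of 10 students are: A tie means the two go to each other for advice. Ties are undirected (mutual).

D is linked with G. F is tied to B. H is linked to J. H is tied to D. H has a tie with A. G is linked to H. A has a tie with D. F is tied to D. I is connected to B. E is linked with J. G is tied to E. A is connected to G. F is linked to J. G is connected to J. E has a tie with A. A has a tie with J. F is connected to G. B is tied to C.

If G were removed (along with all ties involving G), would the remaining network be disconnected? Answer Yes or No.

No

Even without G, every remaining node can still reach every other (the residual graph is connected), so G is not a cut vertex.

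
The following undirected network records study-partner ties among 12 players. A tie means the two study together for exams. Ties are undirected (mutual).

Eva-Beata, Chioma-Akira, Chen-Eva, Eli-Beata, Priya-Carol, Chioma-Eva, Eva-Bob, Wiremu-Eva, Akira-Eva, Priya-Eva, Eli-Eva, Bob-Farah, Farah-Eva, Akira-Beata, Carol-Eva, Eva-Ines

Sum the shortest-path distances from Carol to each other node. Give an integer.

Distances from Carol: Akira:2, Beata:2, Bob:2, Chen:2, Chioma:2, Eli:2, Eva:1, Farah:2, Ines:2, Priya:1, Wiremu:2.
Sum = 2 + 2 + 2 + 2 + 2 + 2 + 1 + 2 + 2 + 1 + 2 = 20.

20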